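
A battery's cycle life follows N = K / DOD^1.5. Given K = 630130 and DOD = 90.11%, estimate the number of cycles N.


Step 1: DOD^1.5 = 90.11^1.5 = 855.38
Step 2: N = 630130 / 855.38 = 736.7 cycles

736.7 cycles


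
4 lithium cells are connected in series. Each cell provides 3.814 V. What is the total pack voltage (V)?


V_pack = n * V_cell = 4 * 3.814 = 15.256 V

15.256 V


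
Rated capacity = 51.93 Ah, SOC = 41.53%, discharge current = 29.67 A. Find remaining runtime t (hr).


Step 1: remaining = SOC/100 * C_total = 41.53/100 * 51.93 = 21.567 Ah
Step 2: t = remaining / I = 21.567 / 29.67 = 0.7269 hr

0.7269 hr


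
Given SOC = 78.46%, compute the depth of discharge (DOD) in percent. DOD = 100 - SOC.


DOD = 100 - SOC = 100 - 78.46 = 21.54%

21.54%


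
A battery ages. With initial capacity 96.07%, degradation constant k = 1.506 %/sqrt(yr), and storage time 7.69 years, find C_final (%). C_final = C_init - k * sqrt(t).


sqrt(t) = sqrt(7.69) = 2.7731
C_final = 96.07 - 1.506 * 2.7731 = 91.89%

91.89%


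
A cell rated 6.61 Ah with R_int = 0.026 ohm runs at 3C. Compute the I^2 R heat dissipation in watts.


Step 1: I = C_rate * capacity = 3 * 6.61 = 19.83 A
Step 2: Q = I^2 * R = 19.83^2 * 0.026 = 393.23 * 0.026 = 10.22 W

10.22 W


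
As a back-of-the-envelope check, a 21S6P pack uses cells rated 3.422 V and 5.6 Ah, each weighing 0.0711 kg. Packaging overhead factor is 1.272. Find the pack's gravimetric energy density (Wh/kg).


Step 1: V_pack = 21 * 3.422 = 71.862 V
Step 2: C_pack = 6 * 5.6 = 33.6 Ah
Step 3: E_pack = V_pack * C_pack = 71.862 * 33.6 = 2414.6 Wh
Step 4: m_pack = 21 * 6 * 0.0711 * 1.272 = 11.395 kg
Step 5: ED = E_pack / m_pack = 2414.6 / 11.395 = 211.9 Wh/kg

211.9 Wh/kg


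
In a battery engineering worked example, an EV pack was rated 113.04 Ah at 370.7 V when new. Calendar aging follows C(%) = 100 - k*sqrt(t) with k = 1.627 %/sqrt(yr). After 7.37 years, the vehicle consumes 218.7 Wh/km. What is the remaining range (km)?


Step 1: capacity retention = 100 - 1.627 * sqrt(7.37) = 100 - 1.627 * 2.7148 = 95.583%
Step 2: C_now = 113.04 * 95.583/100 = 108.05 Ah
Step 3: E_pack = V * C_now = 370.7 * 108.05 = 40054 Wh
Step 4: range = E_pack / consumption = 40054 / 218.7 = 183.1 km

183.1 km


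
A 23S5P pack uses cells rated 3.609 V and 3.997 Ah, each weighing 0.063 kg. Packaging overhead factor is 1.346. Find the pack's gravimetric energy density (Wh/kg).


Step 1: V_pack = 23 * 3.609 = 83.007 V
Step 2: C_pack = 5 * 3.997 = 19.985 Ah
Step 3: E_pack = V_pack * C_pack = 83.007 * 19.985 = 1658.9 Wh
Step 4: m_pack = 23 * 5 * 0.063 * 1.346 = 9.7518 kg
Step 5: ED = E_pack / m_pack = 1658.9 / 9.7518 = 170.1 Wh/kg

170.1 Wh/kg


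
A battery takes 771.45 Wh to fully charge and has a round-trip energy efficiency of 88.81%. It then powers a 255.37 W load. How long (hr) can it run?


Step 1: E_discharge = eta/100 * E_charge = 88.81/100 * 771.45 = 685.12 Wh
Step 2: t = E_discharge / P = 685.12 / 255.37 = 2.683 hr

2.683 hr


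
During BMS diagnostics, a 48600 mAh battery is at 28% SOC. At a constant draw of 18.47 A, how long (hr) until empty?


Convert: C_total = 48600 mAh = 48.6 Ah
Step 1: remaining = SOC/100 * C_total = 28/100 * 48.6 = 13.608 Ah
Step 2: t = remaining / I = 13.608 / 18.47 = 0.7368 hr

0.7368 hr


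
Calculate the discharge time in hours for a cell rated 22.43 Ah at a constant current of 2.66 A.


t = capacity / current = 22.43 / 2.66 = 8.432 hr

8.432 hr


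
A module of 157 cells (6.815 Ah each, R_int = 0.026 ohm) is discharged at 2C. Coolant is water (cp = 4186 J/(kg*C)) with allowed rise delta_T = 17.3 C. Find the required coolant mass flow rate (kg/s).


Step 1: I = 2 * 6.815 = 13.63 A
Step 2: Q_cell = I^2 * R = 13.63^2 * 0.026 = 4.8302 W
Step 3: Q_total = 157 * 4.8302 = 758.34 W
Step 4: m_dot = Q_total / (cp * dT) = 758.34 / (4186 * 17.3) = 0.01047 kg/s

0.01047 kg/s


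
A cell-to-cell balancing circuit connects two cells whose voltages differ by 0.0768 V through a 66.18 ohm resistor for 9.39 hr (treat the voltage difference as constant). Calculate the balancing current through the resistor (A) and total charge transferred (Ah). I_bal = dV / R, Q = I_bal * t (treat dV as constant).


I_bal = dV / R = 0.0768 / 66.18 = 0.0011605 A
Q = I_bal * t = 0.0011605 * 9.39 = 0.01090 Ah

I=0.0011605 A, Q=0.01090 Ah


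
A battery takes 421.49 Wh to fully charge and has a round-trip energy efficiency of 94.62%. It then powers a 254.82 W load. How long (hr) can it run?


Step 1: E_discharge = eta/100 * E_charge = 94.62/100 * 421.49 = 398.81 Wh
Step 2: t = E_discharge / P = 398.81 / 254.82 = 1.565 hr

1.565 hr


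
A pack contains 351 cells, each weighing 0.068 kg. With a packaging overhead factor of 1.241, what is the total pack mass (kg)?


m_pack = n * m_cell * overhead = 351 * 0.068 * 1.241 = 29.62 kg

29.62 kg


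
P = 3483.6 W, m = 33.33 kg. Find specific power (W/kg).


Specific power = 3483.6 W / 33.33 kg = 104.5 W/kg

104.5 W/kg


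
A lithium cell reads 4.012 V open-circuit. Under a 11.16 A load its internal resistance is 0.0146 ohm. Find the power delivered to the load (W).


Step 1: V_terminal = OCV - I*R = 4.012 - 11.16 * 0.0146 = 3.8491 V
Step 2: P_out = V_terminal * I = 3.8491 * 11.16 = 42.96 W

42.96 W


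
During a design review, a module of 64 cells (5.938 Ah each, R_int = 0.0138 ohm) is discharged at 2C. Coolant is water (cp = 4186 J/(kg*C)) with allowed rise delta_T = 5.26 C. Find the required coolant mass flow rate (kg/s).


Step 1: I = 2 * 5.938 = 11.876 A
Step 2: Q_cell = I^2 * R = 11.876^2 * 0.0138 = 1.9463 W
Step 3: Q_total = 64 * 1.9463 = 124.56 W
Step 4: m_dot = Q_total / (cp * dT) = 124.56 / (4186 * 5.26) = 0.005657 kg/s

0.005657 kg/s


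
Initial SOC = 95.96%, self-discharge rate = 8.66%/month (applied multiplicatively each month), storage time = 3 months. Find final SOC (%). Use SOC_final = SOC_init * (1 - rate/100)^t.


decay = (1 - 8.66/100)^3 = 0.76205
SOC_final = 95.96 * 0.76205 = 73.13%

73.13%


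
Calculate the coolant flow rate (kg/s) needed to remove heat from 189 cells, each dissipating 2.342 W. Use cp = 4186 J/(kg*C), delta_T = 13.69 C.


Step 1: Total heat Q = 189 * 2.342 W = 442.64 W
Step 2: denom = cp * dT = 4186 * 13.69 = 57306
Step 3: m_dot = 442.64 / 57306 = 0.007724 kg/s

0.007724 kg/s


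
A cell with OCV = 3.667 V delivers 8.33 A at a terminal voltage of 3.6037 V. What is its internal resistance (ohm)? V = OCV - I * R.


R = (OCV - V) / I = (3.667 - 3.6037) / 8.33 = 0.007599 ohm

0.007599 ohm


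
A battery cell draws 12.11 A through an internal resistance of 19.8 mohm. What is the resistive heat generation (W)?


Convert: R = 19.8 mohm = 0.0198 ohm
Q = I^2 * R = 12.11^2 * 0.0198 = 2.904 W

2.904 W


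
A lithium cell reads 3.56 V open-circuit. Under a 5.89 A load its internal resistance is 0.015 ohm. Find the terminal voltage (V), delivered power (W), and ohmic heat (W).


Step 1: V_terminal = OCV - I*R = 3.56 - 5.89 * 0.015 = 3.4717 V
Step 2: P_out = V_terminal * I = 3.4717 * 5.89 = 20.45 W
Step 3: Q = I^2 * R = 5.89^2 * 0.015 = 0.5204 W

V=3.4717 V, P=20.45 W, Q=0.5204 W


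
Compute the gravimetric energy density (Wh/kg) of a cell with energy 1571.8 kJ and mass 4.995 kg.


Convert: E = 1571.8 kJ = 436.61 Wh
ED = E / m = 436.61 / 4.995 = 87.41 Wh/kg

87.41 Wh/kg


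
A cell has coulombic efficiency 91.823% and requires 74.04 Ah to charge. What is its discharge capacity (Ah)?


Q_dis = eta/100 * Q_chg = 91.823/100 * 74.04 = 67.99 Ah

67.99 Ah


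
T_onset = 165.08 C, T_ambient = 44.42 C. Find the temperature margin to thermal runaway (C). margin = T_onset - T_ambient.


Safety margin = 165.08 C - 44.42 C = 120.66 C

120.66 C


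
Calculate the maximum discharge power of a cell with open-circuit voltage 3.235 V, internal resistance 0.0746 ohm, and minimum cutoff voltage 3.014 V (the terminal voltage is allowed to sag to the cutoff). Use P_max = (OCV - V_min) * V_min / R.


dV = OCV - V_min = 0.221 V (so I_max = dV / R)
P_max = dV * V_min / R = 0.221 * 3.014 / 0.0746 = 8.929 W

8.929 W


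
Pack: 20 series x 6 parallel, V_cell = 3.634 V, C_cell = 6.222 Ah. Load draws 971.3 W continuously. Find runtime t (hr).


Step 1: E_pack = Ns * V_cell * Np * C_cell = 20 * 3.634 * 6 * 6.222 = 2713.3 Wh
Step 2: t = E_pack / P = 2713.3 / 971.3 = 2.793 hr

2.793 hr


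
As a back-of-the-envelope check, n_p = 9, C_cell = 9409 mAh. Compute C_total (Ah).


Convert: C_cell = 9409 mAh = 9.409 Ah
C_total = 9 * 9.409 = 84.681 Ah

84.681 Ah


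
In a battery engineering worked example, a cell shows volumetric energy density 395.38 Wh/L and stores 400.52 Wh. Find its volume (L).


V = E / ED = 400.52 / 395.38 = 1.013 L

1.013 L


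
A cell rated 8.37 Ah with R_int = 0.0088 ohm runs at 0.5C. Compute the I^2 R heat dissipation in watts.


Step 1: I = C_rate * capacity = 0.5 * 8.37 = 4.185 A
Step 2: Q = I^2 * R = 4.185^2 * 0.0088 = 17.514 * 0.0088 = 0.1541 W

0.1541 W


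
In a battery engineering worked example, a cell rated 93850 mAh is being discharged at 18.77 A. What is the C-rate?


Convert: capacity = 93850 mAh = 93.85 Ah
Rearranging: C_rate = 18.77 / 93.85 = 0.2C

0.2C


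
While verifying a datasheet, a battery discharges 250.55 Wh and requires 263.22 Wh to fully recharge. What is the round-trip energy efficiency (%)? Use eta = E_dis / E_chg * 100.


eta_e = E_dis / E_chg * 100 = 250.55 / 263.22 * 100 = 95.19%

95.19%


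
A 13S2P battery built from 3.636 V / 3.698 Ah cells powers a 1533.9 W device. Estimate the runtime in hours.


Step 1: E_pack = Ns * V_cell * Np * C_cell = 13 * 3.636 * 2 * 3.698 = 349.59 Wh
Step 2: t = E_pack / P = 349.59 / 1533.9 = 0.2279 hr

0.2279 hr


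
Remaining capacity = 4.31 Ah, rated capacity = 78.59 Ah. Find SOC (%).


SOC% = 4.31 / 78.59 * 100 = 5.484%

5.484%


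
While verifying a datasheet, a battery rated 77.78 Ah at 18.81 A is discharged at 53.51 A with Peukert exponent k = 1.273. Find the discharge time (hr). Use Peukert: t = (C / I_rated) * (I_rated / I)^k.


Step 1: t_rated = C / I_rated = 77.78 / 18.81 = 4.135 hr
Step 2: ratio = 18.81 / 53.51 = 0.35152
Step 3: ratio^k = 0.35152^1.273 = 0.26424
Step 4: t = t_rated * ratio^k = 4.135 * 0.26424 = 1.093 hr

1.093 hr


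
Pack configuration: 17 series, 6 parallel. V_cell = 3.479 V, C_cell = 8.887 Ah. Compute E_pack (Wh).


E = Ns * Vcell * Np * Ccell = 17 * 3.479 * 6 * 8.887 = 3154 Wh

3154 Wh


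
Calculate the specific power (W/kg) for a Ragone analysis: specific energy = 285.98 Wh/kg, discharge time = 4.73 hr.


P_specific = E / t = 285.98 / 4.73 = 60.46 W/kg

60.46 W/kg


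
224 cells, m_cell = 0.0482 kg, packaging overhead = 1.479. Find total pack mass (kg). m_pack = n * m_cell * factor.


m_pack = n * m_cell * overhead = 224 * 0.0482 * 1.479 = 15.97 kg

15.97 kg


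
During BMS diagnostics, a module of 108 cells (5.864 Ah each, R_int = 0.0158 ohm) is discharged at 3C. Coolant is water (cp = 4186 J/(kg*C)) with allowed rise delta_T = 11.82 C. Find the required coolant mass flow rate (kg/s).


Step 1: I = 3 * 5.864 = 17.592 A
Step 2: Q_cell = I^2 * R = 17.592^2 * 0.0158 = 4.8898 W
Step 3: Q_total = 108 * 4.8898 = 528.1 W
Step 4: m_dot = Q_total / (cp * dT) = 528.1 / (4186 * 11.82) = 0.01067 kg/s

0.01067 kg/s


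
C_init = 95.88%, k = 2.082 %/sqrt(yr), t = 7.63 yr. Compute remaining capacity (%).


Step 1: sqrt(7.63 yr) = 2.7622
Step 2: drop = 2.082 * 2.7622 = 5.7509
Step 3: C_final = 95.88 - 5.7509 = 90.13%

90.13%


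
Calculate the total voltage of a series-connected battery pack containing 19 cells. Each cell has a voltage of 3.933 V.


V_pack = n * V_cell = 19 * 3.933 = 74.727 V

74.727 V


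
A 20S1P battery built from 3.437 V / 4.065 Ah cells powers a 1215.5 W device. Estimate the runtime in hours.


Step 1: E_pack = Ns * V_cell * Np * C_cell = 20 * 3.437 * 1 * 4.065 = 279.43 Wh
Step 2: t = E_pack / P = 279.43 / 1215.5 = 0.2299 hr

0.2299 hr


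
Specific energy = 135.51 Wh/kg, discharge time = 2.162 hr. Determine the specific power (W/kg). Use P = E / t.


Specific power = 135.51 Wh/kg / 2.162 hr = 62.68 W/kg

62.68 W/kg


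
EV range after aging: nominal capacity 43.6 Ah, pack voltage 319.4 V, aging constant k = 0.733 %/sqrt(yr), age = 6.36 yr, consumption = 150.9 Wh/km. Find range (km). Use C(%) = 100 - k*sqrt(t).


Step 1: capacity retention = 100 - 0.733 * sqrt(6.36) = 100 - 0.733 * 2.5219 = 98.151%
Step 2: C_now = 43.6 * 98.151/100 = 42.794 Ah
Step 3: E_pack = V * C_now = 319.4 * 42.794 = 13668 Wh
Step 4: range = E_pack / consumption = 13668 / 150.9 = 90.58 km

90.58 km


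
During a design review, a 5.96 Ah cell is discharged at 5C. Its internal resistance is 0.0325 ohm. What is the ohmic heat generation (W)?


Step 1: I = C_rate * capacity = 5 * 5.96 = 29.8 A
Step 2: Q = I^2 * R = 29.8^2 * 0.0325 = 888.04 * 0.0325 = 28.86 W

28.86 W


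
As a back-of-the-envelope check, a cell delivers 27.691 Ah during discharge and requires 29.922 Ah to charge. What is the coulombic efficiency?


Coulombic efficiency = 27.691/29.922 * 100% = 92.54%

92.54%


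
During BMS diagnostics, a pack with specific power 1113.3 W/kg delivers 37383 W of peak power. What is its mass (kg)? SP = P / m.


m = P / SP = 37383 / 1113.3 = 33.58 kg

33.58 kg


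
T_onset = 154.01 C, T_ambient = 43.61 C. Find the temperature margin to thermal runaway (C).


margin = T_onset - T_ambient = 154.01 - 43.61 = 110.4 C

110.4 C


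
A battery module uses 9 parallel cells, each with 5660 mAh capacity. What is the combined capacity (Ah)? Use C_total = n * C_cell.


Convert: C_cell = 5660 mAh = 5.66 Ah
C_total = 9 * 5.66 = 50.94 Ah

50.94 Ah


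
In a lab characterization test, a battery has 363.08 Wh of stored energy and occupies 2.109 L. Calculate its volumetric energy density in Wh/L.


ED = E / V = 363.08 / 2.109 = 172.2 Wh/L

172.2 Wh/L


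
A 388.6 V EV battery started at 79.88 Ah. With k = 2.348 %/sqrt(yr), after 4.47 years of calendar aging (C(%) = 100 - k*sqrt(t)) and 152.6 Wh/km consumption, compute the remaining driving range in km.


Step 1: capacity retention = 100 - 2.348 * sqrt(4.47) = 100 - 2.348 * 2.1142 = 95.036%
Step 2: C_now = 79.88 * 95.036/100 = 75.915 Ah
Step 3: E_pack = V * C_now = 388.6 * 75.915 = 29501 Wh
Step 4: range = E_pack / consumption = 29501 / 152.6 = 193.3 km

193.3 km


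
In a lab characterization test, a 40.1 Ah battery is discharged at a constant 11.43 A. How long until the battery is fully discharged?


t = capacity / current = 40.1 / 11.43 = 3.508 hr

3.508 hr


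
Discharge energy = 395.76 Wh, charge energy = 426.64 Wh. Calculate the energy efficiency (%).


Round-trip efficiency = 395.76/426.64 * 100% = 92.76%

92.76%


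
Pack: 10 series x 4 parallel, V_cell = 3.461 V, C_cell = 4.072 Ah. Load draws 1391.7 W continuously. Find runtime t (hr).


Step 1: E_pack = Ns * V_cell * Np * C_cell = 10 * 3.461 * 4 * 4.072 = 563.73 Wh
Step 2: t = E_pack / P = 563.73 / 1391.7 = 0.4051 hr

0.4051 hr


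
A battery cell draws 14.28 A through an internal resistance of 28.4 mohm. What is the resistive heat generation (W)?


Convert: R = 28.4 mohm = 0.0284 ohm
Q = I^2 * R = 14.28^2 * 0.0284 = 5.791 W

5.791 W


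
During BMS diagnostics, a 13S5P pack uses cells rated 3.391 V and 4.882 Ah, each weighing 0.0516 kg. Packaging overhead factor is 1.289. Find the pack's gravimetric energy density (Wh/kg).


Step 1: V_pack = 13 * 3.391 = 44.083 V
Step 2: C_pack = 5 * 4.882 = 24.41 Ah
Step 3: E_pack = V_pack * C_pack = 44.083 * 24.41 = 1076.1 Wh
Step 4: m_pack = 13 * 5 * 0.0516 * 1.289 = 4.3233 kg
Step 5: ED = E_pack / m_pack = 1076.1 / 4.3233 = 248.9 Wh/kg

248.9 Wh/kg


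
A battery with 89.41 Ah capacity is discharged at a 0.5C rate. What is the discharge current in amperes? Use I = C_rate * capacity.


I = C_rate * capacity = 0.5 * 89.41 = 44.705 A

44.705 A


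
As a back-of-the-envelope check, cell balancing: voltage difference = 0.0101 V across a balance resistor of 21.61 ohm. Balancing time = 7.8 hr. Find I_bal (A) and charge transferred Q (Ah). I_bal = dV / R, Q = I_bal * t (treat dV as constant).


First, Ohm's law: I_bal = 0.0101 V / 21.61 ohm = 4.6738e-04 A
Then Q = I * t = 4.6738e-04 A * 7.8 hr = 0.003646 Ah

I=4.6738e-04 A, Q=0.003646 Ah


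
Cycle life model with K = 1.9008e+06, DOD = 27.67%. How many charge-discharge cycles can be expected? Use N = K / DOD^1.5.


DOD^1.5 = 145.55
N = K / DOD^1.5 = 1.9008e+06 / 145.55 = 13060

13060 cycles


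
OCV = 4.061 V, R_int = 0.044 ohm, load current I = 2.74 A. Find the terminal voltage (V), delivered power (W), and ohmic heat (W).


Step 1: V_terminal = OCV - I*R = 4.061 - 2.74 * 0.044 = 3.9404 V
Step 2: P_out = V_terminal * I = 3.9404 * 2.74 = 10.80 W
Step 3: Q = I^2 * R = 2.74^2 * 0.044 = 0.3303 W

V=3.9404 V, P=10.80 W, Q=0.3303 W


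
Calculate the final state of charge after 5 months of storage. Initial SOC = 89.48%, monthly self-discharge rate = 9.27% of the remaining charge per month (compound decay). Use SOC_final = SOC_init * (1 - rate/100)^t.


Monthly retention factor = 1 - 9.27/100 = 0.9073
Over 5 months: factor^5 = 0.61483
SOC_final = 89.48 * 0.61483 = 55.01%

55.01%


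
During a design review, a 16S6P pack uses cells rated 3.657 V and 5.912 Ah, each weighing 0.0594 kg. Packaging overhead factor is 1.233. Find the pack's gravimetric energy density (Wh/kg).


Step 1: V_pack = 16 * 3.657 = 58.512 V
Step 2: C_pack = 6 * 5.912 = 35.472 Ah
Step 3: E_pack = V_pack * C_pack = 58.512 * 35.472 = 2075.5 Wh
Step 4: m_pack = 16 * 6 * 0.0594 * 1.233 = 7.0311 kg
Step 5: ED = E_pack / m_pack = 2075.5 / 7.0311 = 295.2 Wh/kg

295.2 Wh/kg


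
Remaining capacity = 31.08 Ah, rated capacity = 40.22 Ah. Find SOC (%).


SOC = (remaining / total) * 100 = (31.08 / 40.22) * 100 = 77.27%

77.27%


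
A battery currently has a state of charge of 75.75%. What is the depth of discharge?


DOD = 100 - SOC = 100 - 75.75 = 24.25%

24.25%


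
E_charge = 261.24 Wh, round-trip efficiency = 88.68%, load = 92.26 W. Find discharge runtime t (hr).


Step 1: E_discharge = eta/100 * E_charge = 88.68/100 * 261.24 = 231.67 Wh
Step 2: t = E_discharge / P = 231.67 / 92.26 = 2.511 hr

2.511 hr


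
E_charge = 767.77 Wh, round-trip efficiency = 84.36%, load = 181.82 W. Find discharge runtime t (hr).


Step 1: E_discharge = eta/100 * E_charge = 84.36/100 * 767.77 = 647.69 Wh
Step 2: t = E_discharge / P = 647.69 / 181.82 = 3.562 hr

3.562 hr


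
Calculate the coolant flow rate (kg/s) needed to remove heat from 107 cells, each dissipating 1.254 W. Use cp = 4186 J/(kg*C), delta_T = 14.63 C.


Q_total = 107 * 1.254 = 134.18 W
m_dot = Q_total / (cp * dT) = 134.18 / (4186 * 14.63) = 0.002191 kg/s

0.002191 kg/s


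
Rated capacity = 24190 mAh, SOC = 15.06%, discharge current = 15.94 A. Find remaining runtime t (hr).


Convert: C_total = 24190 mAh = 24.19 Ah
Step 1: remaining = SOC/100 * C_total = 15.06/100 * 24.19 = 3.643 Ah
Step 2: t = remaining / I = 3.643 / 15.94 = 0.2285 hr

0.2285 hr


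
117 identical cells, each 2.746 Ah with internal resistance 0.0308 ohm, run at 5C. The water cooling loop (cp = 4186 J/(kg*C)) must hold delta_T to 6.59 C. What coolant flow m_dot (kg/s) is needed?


Step 1: I = 5 * 2.746 = 13.73 A
Step 2: Q_cell = I^2 * R = 13.73^2 * 0.0308 = 5.8062 W
Step 3: Q_total = 117 * 5.8062 = 679.33 W
Step 4: m_dot = Q_total / (cp * dT) = 679.33 / (4186 * 6.59) = 0.02463 kg/s

0.02463 kg/s


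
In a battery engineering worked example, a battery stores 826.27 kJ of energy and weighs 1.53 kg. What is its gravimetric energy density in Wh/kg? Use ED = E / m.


Convert: E = 826.27 kJ = 229.52 Wh
ED = E / m = 229.52 / 1.53 = 150.0 Wh/kg

150.0 Wh/kg


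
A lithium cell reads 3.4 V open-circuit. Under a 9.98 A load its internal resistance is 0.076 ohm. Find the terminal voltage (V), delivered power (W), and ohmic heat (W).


Step 1: V_terminal = OCV - I*R = 3.4 - 9.98 * 0.076 = 2.6415 V
Step 2: P_out = V_terminal * I = 2.6415 * 9.98 = 26.36 W
Step 3: Q = I^2 * R = 9.98^2 * 0.076 = 7.570 W

V=2.6415 V, P=26.36 W, Q=7.570 W


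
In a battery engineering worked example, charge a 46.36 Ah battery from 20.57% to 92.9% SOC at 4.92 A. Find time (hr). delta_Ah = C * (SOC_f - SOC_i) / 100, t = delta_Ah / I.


Step 1: dSOC = 92.9% - 20.57% = 72.33%
Step 2: delta_Ah = 46.36 * 72.33 / 100 = 33.532 Ah
Step 3: t = 33.532 / 4.92 = 6.815 hr

6.815 hr


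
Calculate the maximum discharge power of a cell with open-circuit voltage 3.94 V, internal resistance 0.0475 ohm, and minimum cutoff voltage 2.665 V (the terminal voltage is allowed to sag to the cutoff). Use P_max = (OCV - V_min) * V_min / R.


P_max = (OCV - V_min) * V_min / R = (3.94 - 2.665) * 2.665 / 0.0475 = 1.275 * 2.665 / 0.0475 = 71.53 W

71.53 W


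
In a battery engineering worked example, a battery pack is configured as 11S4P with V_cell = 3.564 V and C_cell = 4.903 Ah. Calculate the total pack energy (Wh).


E = Ns * Vcell * Np * Ccell = 11 * 3.564 * 4 * 4.903 = 768.9 Wh

768.9 Wh


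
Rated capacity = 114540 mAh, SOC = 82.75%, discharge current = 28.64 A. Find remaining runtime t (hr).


Convert: C_total = 114540 mAh = 114.54 Ah
Step 1: remaining = SOC/100 * C_total = 82.75/100 * 114.54 = 94.782 Ah
Step 2: t = remaining / I = 94.782 / 28.64 = 3.309 hr

3.309 hr


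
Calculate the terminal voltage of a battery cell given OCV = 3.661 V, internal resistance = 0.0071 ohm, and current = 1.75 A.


V = OCV - I*R = 3.661 - 1.75 * 0.0071 = 3.649 V

3.649 V


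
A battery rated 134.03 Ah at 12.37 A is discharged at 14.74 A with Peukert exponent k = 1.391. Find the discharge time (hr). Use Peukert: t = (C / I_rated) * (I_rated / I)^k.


Step 1: t_rated = C / I_rated = 134.03 / 12.37 = 10.835 hr
Step 2: ratio = 12.37 / 14.74 = 0.83921
Step 3: ratio^k = 0.83921^1.391 = 0.78362
Step 4: t = t_rated * ratio^k = 10.835 * 0.78362 = 8.491 hr

8.491 hr


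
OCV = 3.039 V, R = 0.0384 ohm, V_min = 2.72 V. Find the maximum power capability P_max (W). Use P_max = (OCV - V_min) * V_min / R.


P_max = (OCV - V_min) * V_min / R = (3.039 - 2.72) * 2.72 / 0.0384 = 0.319 * 2.72 / 0.0384 = 22.60 W

22.60 W


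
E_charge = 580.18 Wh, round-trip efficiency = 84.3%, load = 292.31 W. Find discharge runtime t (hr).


Step 1: E_discharge = eta/100 * E_charge = 84.3/100 * 580.18 = 489.09 Wh
Step 2: t = E_discharge / P = 489.09 / 292.31 = 1.673 hr

1.673 hr


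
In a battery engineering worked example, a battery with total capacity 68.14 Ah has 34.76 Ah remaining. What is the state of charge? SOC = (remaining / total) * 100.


SOC = (remaining / total) * 100 = (34.76 / 68.14) * 100 = 51.01%

51.01%


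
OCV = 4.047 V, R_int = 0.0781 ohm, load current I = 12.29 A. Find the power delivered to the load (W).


Step 1: V_terminal = OCV - I*R = 4.047 - 12.29 * 0.0781 = 3.0872 V
Step 2: P_out = V_terminal * I = 3.0872 * 12.29 = 37.94 W

37.94 W


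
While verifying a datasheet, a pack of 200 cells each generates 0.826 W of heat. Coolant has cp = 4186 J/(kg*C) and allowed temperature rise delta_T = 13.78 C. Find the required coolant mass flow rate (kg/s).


Q_total = 200 * 0.826 = 165.2 W
m_dot = Q_total / (cp * dT) = 165.2 / (4186 * 13.78) = 0.002864 kg/s

0.002864 kg/s


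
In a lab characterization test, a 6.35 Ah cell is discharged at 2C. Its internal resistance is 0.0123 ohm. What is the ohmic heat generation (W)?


Step 1: I = C_rate * capacity = 2 * 6.35 = 12.7 A
Step 2: Q = I^2 * R = 12.7^2 * 0.0123 = 161.29 * 0.0123 = 1.984 W

1.984 W


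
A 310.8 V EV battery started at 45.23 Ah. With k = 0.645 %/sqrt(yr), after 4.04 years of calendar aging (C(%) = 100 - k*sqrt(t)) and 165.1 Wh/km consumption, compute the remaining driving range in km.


Step 1: capacity retention = 100 - 0.645 * sqrt(4.04) = 100 - 0.645 * 2.01 = 98.704%
Step 2: C_now = 45.23 * 98.704/100 = 44.644 Ah
Step 3: E_pack = V * C_now = 310.8 * 44.644 = 13875 Wh
Step 4: range = E_pack / consumption = 13875 / 165.1 = 84.04 km

84.04 km


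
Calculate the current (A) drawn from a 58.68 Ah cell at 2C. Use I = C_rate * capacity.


I = C_rate * capacity = 2 * 58.68 = 117.36 A

117.36 A


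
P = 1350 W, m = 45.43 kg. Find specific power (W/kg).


SP = P / m = 1350 / 45.43 = 29.72 W/kg

29.72 W/kg


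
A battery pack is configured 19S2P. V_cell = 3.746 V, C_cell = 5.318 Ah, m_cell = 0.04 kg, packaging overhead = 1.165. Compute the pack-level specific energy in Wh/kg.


Step 1: V_pack = 19 * 3.746 = 71.174 V
Step 2: C_pack = 2 * 5.318 = 10.636 Ah
Step 3: E_pack = V_pack * C_pack = 71.174 * 10.636 = 757.01 Wh
Step 4: m_pack = 19 * 2 * 0.04 * 1.165 = 1.7708 kg
Step 5: ED = E_pack / m_pack = 757.01 / 1.7708 = 427.5 Wh/kg

427.5 Wh/kg


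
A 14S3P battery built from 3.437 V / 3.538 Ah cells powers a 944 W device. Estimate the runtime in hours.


Step 1: E_pack = Ns * V_cell * Np * C_cell = 14 * 3.437 * 3 * 3.538 = 510.72 Wh
Step 2: t = E_pack / P = 510.72 / 944 = 0.5410 hr

0.5410 hr


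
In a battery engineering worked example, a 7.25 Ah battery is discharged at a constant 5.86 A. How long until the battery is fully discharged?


t = capacity / current = 7.25 / 5.86 = 1.237 hr

1.237 hr


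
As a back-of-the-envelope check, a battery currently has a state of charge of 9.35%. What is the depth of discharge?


Complement of SOC: DOD = 100% - 9.35% = 90.65%

90.65%


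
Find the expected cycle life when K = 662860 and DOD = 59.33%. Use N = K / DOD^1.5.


DOD^1.5 = 457
N = K / DOD^1.5 = 662860 / 457 = 1450

1450 cycles


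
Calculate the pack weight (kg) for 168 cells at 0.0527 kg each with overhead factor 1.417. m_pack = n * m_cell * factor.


Cell mass sum = 168 * 0.0527 = 8.8536 kg
With overhead 1.417: m_pack = 8.8536 * 1.417 = 12.55 kg

12.55 kg


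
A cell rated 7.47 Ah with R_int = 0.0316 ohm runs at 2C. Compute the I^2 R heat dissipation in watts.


Step 1: I = C_rate * capacity = 2 * 7.47 = 14.94 A
Step 2: Q = I^2 * R = 14.94^2 * 0.0316 = 223.2 * 0.0316 = 7.053 W

7.053 W


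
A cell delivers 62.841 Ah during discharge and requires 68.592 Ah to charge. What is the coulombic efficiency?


eta_c = Q_dis / Q_chg * 100 = 62.841 / 68.592 * 100 = 91.62%

91.62%


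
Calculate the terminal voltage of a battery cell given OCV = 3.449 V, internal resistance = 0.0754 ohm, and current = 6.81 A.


IR drop = 6.81 * 0.0754 = 0.51347 V
V = 3.449 - 0.51347 = 2.936 V

2.936 V


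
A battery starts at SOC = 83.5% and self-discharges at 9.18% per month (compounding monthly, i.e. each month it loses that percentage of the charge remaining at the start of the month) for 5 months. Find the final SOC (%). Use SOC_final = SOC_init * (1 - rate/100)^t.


Monthly retention factor = 1 - 9.18/100 = 0.9082
Over 5 months: factor^5 = 0.61788
SOC_final = 83.5 * 0.61788 = 51.59%

51.59%


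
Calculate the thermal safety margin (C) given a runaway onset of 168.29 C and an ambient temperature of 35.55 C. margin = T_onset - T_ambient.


Safety margin = 168.29 C - 35.55 C = 132.74 C

132.74 C


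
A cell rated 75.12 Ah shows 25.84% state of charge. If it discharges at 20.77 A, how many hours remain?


Step 1: remaining = SOC/100 * C_total = 25.84/100 * 75.12 = 19.411 Ah
Step 2: t = remaining / I = 19.411 / 20.77 = 0.9346 hr

0.9346 hr


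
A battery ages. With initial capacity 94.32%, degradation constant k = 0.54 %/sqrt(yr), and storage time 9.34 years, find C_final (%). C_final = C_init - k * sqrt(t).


Step 1: sqrt(9.34 yr) = 3.0561
Step 2: drop = 0.54 * 3.0561 = 1.6503
Step 3: C_final = 94.32 - 1.6503 = 92.67%

92.67%


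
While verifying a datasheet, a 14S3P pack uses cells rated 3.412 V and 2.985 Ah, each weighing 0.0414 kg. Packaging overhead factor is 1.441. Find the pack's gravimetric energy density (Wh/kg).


Step 1: V_pack = 14 * 3.412 = 47.768 V
Step 2: C_pack = 3 * 2.985 = 8.955 Ah
Step 3: E_pack = V_pack * C_pack = 47.768 * 8.955 = 427.76 Wh
Step 4: m_pack = 14 * 3 * 0.0414 * 1.441 = 2.5056 kg
Step 5: ED = E_pack / m_pack = 427.76 / 2.5056 = 170.7 Wh/kg

170.7 Wh/kg


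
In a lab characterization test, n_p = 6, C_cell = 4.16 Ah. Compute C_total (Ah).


C_total = 6 * 4.16 = 24.96 Ah

24.96 Ah


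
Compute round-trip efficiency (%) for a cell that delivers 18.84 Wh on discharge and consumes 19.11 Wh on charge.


eta_e = E_dis / E_chg * 100 = 18.84 / 19.11 * 100 = 98.59%

98.59%


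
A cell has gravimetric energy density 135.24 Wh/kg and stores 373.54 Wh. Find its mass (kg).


m = E / ED = 373.54 / 135.24 = 2.762 kg

2.762 kg


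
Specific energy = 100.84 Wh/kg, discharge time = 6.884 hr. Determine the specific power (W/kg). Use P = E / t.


Specific power = 100.84 Wh/kg / 6.884 hr = 14.65 W/kg

14.65 W/kg


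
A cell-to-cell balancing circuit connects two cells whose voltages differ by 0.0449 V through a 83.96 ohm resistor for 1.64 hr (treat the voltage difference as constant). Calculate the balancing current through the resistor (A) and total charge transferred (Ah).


I_bal = dV / R = 0.0449 / 83.96 = 5.3478e-04 A
Q = I_bal * t = 5.3478e-04 * 1.64 = 8.770e-04 Ah

I=5.3478e-04 A, Q=8.770e-04 Ah


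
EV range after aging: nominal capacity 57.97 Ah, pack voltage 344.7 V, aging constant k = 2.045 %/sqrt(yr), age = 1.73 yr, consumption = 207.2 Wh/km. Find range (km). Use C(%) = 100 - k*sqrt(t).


Step 1: capacity retention = 100 - 2.045 * sqrt(1.73) = 100 - 2.045 * 1.3153 = 97.31%
Step 2: C_now = 57.97 * 97.31/100 = 56.411 Ah
Step 3: E_pack = V * C_now = 344.7 * 56.411 = 19445 Wh
Step 4: range = E_pack / consumption = 19445 / 207.2 = 93.85 km

93.85 km


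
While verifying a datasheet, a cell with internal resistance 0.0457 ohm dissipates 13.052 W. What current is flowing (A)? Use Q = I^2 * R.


I = sqrt(Q / R) = sqrt(13.052 / 0.0457) = sqrt(285.6) = 16.90 A

16.90 A


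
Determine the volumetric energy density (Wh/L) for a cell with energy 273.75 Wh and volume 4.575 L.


ED = E / V = 273.75 / 4.575 = 59.84 Wh/L

59.84 Wh/L


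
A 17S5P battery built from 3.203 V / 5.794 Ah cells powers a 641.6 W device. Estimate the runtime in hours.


Step 1: E_pack = Ns * V_cell * Np * C_cell = 17 * 3.203 * 5 * 5.794 = 1577.4 Wh
Step 2: t = E_pack / P = 1577.4 / 641.6 = 2.459 hr

2.459 hr


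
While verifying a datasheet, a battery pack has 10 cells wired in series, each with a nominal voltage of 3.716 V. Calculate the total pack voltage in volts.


Series voltages add: 10 * 3.716 V = 37.16 V

37.16 V


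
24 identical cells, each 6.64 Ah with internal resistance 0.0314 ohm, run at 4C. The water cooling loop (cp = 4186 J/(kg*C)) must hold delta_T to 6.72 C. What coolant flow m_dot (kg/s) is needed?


Step 1: I = 4 * 6.64 = 26.56 A
Step 2: Q_cell = I^2 * R = 26.56^2 * 0.0314 = 22.151 W
Step 3: Q_total = 24 * 22.151 = 531.62 W
Step 4: m_dot = Q_total / (cp * dT) = 531.62 / (4186 * 6.72) = 0.01890 kg/s

0.01890 kg/s


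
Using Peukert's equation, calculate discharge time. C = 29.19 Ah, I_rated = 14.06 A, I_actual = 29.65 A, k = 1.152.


Step 1: t_rated = C / I_rated = 29.19 / 14.06 = 2.0761 hr
Step 2: ratio = 14.06 / 29.65 = 0.4742
Step 3: ratio^k = 0.4742^1.152 = 0.42336
Step 4: t = t_rated * ratio^k = 2.0761 * 0.42336 = 0.8789 hr

0.8789 hr


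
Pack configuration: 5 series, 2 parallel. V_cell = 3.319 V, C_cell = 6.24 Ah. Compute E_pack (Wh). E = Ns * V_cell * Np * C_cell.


E = Ns * Vcell * Np * Ccell = 5 * 3.319 * 2 * 6.24 = 207.1 Wh

207.1 Wh


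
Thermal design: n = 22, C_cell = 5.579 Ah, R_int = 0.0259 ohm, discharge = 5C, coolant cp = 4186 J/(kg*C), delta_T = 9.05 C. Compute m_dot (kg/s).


Step 1: I = 5 * 5.579 = 27.895 A
Step 2: Q_cell = I^2 * R = 27.895^2 * 0.0259 = 20.154 W
Step 3: Q_total = 22 * 20.154 = 443.39 W
Step 4: m_dot = Q_total / (cp * dT) = 443.39 / (4186 * 9.05) = 0.01170 kg/s

0.01170 kg/s


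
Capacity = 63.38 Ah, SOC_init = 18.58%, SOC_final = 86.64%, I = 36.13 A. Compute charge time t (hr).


delta_Ah = 63.38 * (86.64 - 18.58) / 100 = 43.136 Ah
t = delta_Ah / I = 43.136 / 36.13 = 1.194 hr

1.194 hr


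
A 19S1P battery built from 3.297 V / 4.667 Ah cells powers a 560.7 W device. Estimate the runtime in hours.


Step 1: E_pack = Ns * V_cell * Np * C_cell = 19 * 3.297 * 1 * 4.667 = 292.35 Wh
Step 2: t = E_pack / P = 292.35 / 560.7 = 0.5214 hr

0.5214 hr


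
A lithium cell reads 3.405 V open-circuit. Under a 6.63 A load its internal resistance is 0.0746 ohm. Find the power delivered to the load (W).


Step 1: V_terminal = OCV - I*R = 3.405 - 6.63 * 0.0746 = 2.9104 V
Step 2: P_out = V_terminal * I = 2.9104 * 6.63 = 19.30 W

19.30 W


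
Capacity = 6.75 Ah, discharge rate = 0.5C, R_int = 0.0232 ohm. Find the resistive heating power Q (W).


Step 1: I = C_rate * capacity = 0.5 * 6.75 = 3.375 A
Step 2: Q = I^2 * R = 3.375^2 * 0.0232 = 11.391 * 0.0232 = 0.2643 W

0.2643 W


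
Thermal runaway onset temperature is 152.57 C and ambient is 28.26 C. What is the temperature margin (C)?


Safety margin = 152.57 C - 28.26 C = 124.31 C

124.31 C


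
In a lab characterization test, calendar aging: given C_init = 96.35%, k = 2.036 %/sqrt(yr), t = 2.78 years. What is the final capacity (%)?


sqrt(t) = sqrt(2.78) = 1.6673
C_final = 96.35 - 2.036 * 1.6673 = 92.96%

92.96%


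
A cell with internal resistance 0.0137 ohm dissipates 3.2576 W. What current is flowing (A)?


I = sqrt(Q / R) = sqrt(3.2576 / 0.0137) = sqrt(237.78) = 15.42 A

15.42 A


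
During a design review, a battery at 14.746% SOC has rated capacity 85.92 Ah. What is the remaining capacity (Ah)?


remaining = SOC / 100 * total = 14.746 / 100 * 85.92 = 12.67 Ah

12.67 Ah


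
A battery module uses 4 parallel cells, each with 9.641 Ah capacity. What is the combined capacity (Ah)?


C_total = 4 * 9.641 = 38.564 Ah

38.564 Ah


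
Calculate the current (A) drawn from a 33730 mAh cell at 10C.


Convert: capacity = 33730 mAh = 33.73 Ah
At 10C: I = 10 * 33.73 Ah = 337.3 A

337.3 A


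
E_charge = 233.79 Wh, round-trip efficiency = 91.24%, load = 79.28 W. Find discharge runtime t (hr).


Step 1: E_discharge = eta/100 * E_charge = 91.24/100 * 233.79 = 213.31 Wh
Step 2: t = E_discharge / P = 213.31 / 79.28 = 2.691 hr

2.691 hr


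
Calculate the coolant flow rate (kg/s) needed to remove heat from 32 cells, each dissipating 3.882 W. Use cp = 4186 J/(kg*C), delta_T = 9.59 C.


Q_total = 32 * 3.882 = 124.22 W
m_dot = Q_total / (cp * dT) = 124.22 / (4186 * 9.59) = 0.003094 kg/s

0.003094 kg/s


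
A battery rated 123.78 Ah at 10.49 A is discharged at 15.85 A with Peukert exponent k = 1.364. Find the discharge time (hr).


Step 1: t_rated = C / I_rated = 123.78 / 10.49 = 11.8 hr
Step 2: ratio = 10.49 / 15.85 = 0.66183
Step 3: ratio^k = 0.66183^1.364 = 0.56951
Step 4: t = t_rated * ratio^k = 11.8 * 0.56951 = 6.720 hr

6.720 hr


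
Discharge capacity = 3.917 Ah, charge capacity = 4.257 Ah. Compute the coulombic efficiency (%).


Coulombic efficiency = 3.917/4.257 * 100% = 92.01%

92.01%


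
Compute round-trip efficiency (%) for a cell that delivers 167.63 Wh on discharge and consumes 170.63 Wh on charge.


Round-trip efficiency = 167.63/170.63 * 100% = 98.24%

98.24%


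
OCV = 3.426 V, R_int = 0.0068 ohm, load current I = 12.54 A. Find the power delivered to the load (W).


Step 1: V_terminal = OCV - I*R = 3.426 - 12.54 * 0.0068 = 3.3407 V
Step 2: P_out = V_terminal * I = 3.3407 * 12.54 = 41.89 W

41.89 W


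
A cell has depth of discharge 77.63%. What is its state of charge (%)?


SOC = 100 - DOD = 100 - 77.63 = 22.37%

22.37%


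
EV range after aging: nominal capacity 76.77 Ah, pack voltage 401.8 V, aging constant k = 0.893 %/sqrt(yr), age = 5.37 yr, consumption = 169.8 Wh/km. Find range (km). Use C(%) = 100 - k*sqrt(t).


Step 1: capacity retention = 100 - 0.893 * sqrt(5.37) = 100 - 0.893 * 2.3173 = 97.931%
Step 2: C_now = 76.77 * 97.931/100 = 75.182 Ah
Step 3: E_pack = V * C_now = 401.8 * 75.182 = 30208 Wh
Step 4: range = E_pack / consumption = 30208 / 169.8 = 177.9 km

177.9 km


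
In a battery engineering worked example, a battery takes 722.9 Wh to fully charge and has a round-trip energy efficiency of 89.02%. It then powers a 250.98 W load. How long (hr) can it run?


Step 1: E_discharge = eta/100 * E_charge = 89.02/100 * 722.9 = 643.53 Wh
Step 2: t = E_discharge / P = 643.53 / 250.98 = 2.564 hr

2.564 hr


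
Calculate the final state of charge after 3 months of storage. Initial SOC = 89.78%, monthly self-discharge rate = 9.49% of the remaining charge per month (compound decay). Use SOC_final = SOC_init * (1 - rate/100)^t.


Monthly retention factor = 1 - 9.49/100 = 0.9051
Over 3 months: factor^3 = 0.74146
SOC_final = 89.78 * 0.74146 = 66.57%

66.57%


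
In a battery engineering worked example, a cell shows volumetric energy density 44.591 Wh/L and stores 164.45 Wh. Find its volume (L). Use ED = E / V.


V = E / ED = 164.45 / 44.591 = 3.688 L

3.688 L


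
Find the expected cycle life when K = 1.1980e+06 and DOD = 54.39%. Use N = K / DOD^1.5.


Step 1: DOD^1.5 = 54.39^1.5 = 401.12
Step 2: N = 1.1980e+06 / 401.12 = 2987 cycles

2987 cycles


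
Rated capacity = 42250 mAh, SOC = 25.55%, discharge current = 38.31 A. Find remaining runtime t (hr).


Convert: C_total = 42250 mAh = 42.25 Ah
Step 1: remaining = SOC/100 * C_total = 25.55/100 * 42.25 = 10.795 Ah
Step 2: t = remaining / I = 10.795 / 38.31 = 0.2818 hr

0.2818 hr


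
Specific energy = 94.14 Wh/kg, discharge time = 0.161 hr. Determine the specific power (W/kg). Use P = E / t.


P_specific = E / t = 94.14 / 0.161 = 584.7 W/kg

584.7 W/kg


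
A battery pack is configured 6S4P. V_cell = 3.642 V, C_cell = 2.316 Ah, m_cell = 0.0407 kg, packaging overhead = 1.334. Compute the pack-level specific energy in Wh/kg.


Step 1: V_pack = 6 * 3.642 = 21.852 V
Step 2: C_pack = 4 * 2.316 = 9.264 Ah
Step 3: E_pack = V_pack * C_pack = 21.852 * 9.264 = 202.44 Wh
Step 4: m_pack = 6 * 4 * 0.0407 * 1.334 = 1.3031 kg
Step 5: ED = E_pack / m_pack = 202.44 / 1.3031 = 155.4 Wh/kg

155.4 Wh/kg


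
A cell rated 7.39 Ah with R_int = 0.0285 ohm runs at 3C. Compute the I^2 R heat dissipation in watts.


Step 1: I = C_rate * capacity = 3 * 7.39 = 22.17 A
Step 2: Q = I^2 * R = 22.17^2 * 0.0285 = 491.51 * 0.0285 = 14.01 W

14.01 W


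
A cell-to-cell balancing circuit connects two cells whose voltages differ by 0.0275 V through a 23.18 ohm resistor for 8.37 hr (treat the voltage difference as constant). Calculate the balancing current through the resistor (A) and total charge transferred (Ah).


I_bal = dV / R = 0.0275 / 23.18 = 0.0011864 A
Q = I_bal * t = 0.0011864 * 8.37 = 0.009930 Ah

I=0.0011864 A, Q=0.009930 Ah


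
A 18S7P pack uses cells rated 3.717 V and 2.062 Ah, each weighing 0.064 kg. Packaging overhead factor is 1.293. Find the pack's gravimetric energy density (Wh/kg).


Step 1: V_pack = 18 * 3.717 = 66.906 V
Step 2: C_pack = 7 * 2.062 = 14.434 Ah
Step 3: E_pack = V_pack * C_pack = 66.906 * 14.434 = 965.72 Wh
Step 4: m_pack = 18 * 7 * 0.064 * 1.293 = 10.427 kg
Step 5: ED = E_pack / m_pack = 965.72 / 10.427 = 92.62 Wh/kg

92.62 Wh/kg


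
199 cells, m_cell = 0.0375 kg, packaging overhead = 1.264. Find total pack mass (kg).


m_pack = n * m_cell * overhead = 199 * 0.0375 * 1.264 = 9.433 kg

9.433 kg


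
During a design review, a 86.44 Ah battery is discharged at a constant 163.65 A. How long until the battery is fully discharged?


t = capacity / current = 86.44 / 163.65 = 0.5282 hr

0.5282 hr


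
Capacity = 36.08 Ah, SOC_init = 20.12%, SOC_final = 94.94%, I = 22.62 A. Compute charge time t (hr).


Step 1: dSOC = 94.94% - 20.12% = 74.82%
Step 2: delta_Ah = 36.08 * 74.82 / 100 = 26.995 Ah
Step 3: t = 26.995 / 22.62 = 1.193 hr

1.193 hr
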